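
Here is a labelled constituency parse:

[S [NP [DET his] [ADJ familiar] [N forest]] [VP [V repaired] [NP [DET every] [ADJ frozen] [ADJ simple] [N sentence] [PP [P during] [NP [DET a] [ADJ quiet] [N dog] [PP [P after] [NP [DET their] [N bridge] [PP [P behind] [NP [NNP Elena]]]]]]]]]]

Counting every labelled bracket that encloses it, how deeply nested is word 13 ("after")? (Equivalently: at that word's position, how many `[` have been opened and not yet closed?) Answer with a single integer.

Counting open brackets not yet closed at "after": [S [VP [NP [PP [NP [PP [P = 7.

7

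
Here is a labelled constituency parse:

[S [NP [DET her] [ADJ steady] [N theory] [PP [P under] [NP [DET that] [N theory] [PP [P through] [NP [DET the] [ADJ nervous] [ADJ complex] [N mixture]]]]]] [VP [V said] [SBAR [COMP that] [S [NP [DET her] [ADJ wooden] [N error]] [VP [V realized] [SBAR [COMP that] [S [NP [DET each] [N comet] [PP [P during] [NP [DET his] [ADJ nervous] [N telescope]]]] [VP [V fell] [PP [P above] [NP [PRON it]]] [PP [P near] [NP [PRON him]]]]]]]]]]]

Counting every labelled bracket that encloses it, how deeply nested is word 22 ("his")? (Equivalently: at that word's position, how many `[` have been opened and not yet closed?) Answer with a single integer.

11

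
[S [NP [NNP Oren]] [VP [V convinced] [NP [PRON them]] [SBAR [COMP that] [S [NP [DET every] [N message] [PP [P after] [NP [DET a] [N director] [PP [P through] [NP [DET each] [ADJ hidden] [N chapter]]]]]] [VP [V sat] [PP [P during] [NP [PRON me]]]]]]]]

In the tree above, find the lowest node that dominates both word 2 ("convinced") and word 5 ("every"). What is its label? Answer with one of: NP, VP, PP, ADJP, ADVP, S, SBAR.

Word 2 lies under S → VP → V; word 5 lies under S → VP → SBAR → S → NP → DET. The lowest shared node is the VP.

VP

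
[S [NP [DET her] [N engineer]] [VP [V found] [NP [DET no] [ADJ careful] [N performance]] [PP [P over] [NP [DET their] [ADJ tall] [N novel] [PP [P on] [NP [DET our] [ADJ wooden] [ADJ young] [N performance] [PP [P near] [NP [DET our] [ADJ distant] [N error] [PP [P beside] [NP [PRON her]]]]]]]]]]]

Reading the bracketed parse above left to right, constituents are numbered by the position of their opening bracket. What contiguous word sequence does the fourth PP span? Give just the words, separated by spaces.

beside her

The PP opening brackets appear, in order, over: "over their tall novel on our wooden young performance near our distant error beside her"; "on our wooden young performance near our distant error beside her"; "near our distant error beside her"; "beside her". The fourth one spans "beside her".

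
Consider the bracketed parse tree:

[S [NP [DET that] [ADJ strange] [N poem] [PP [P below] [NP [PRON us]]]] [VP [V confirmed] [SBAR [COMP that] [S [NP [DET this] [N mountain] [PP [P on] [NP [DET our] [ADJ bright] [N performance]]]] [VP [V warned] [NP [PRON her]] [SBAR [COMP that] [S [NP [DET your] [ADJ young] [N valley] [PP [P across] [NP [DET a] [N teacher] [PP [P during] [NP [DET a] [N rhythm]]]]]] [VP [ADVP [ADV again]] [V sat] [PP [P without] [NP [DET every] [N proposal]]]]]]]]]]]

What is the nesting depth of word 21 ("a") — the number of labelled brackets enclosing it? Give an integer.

Counting open brackets not yet closed at "a": [S [VP [SBAR [S [VP [SBAR [S [NP [PP [NP [DET = 11.

11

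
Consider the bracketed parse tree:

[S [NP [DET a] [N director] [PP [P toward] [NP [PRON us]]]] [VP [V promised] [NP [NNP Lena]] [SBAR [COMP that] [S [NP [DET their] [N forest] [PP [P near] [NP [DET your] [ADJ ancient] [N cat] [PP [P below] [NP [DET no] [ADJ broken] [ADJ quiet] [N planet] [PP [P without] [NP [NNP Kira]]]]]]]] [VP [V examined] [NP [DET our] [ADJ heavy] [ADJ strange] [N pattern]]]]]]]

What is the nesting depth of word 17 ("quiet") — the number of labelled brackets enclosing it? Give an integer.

10

Counting open brackets not yet closed at "quiet": [S [VP [SBAR [S [NP [PP [NP [PP [NP [ADJ = 10.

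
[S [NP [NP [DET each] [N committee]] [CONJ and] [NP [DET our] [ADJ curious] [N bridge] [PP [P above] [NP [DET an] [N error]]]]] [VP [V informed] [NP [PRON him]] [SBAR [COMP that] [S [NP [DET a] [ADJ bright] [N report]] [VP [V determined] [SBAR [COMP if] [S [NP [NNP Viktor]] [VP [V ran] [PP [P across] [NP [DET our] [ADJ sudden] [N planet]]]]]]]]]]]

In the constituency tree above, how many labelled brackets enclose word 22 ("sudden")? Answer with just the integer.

Counting open brackets not yet closed at "sudden": [S [VP [SBAR [S [VP [SBAR [S [VP [PP [NP [ADJ = 11.

11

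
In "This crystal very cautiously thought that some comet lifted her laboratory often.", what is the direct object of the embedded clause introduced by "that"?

her laboratory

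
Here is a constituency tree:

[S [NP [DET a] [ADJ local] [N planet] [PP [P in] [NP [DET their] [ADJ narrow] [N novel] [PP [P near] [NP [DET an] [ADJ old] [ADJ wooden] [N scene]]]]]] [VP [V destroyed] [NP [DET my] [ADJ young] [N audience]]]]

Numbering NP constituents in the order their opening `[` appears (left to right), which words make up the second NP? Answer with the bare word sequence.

their narrow novel near an old wooden scene

The NP opening brackets appear, in order, over: "a local planet in their narrow novel near an old wooden scene"; "their narrow novel near an old wooden scene"; "an old wooden scene"; "my young audience". The second one spans "their narrow novel near an old wooden scene".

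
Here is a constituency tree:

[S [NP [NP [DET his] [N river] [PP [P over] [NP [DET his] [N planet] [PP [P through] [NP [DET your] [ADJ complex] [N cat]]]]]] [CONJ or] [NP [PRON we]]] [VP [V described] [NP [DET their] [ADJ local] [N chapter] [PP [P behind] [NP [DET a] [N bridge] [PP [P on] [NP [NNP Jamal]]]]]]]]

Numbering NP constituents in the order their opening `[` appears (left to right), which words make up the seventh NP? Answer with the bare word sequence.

Opening `[NP` markers occur at word positions 1, 1, 4, 7, 11, 13, 17, 20; the seventh of these opens the constituent [NP a bridge on Jamal].

a bridge on Jamal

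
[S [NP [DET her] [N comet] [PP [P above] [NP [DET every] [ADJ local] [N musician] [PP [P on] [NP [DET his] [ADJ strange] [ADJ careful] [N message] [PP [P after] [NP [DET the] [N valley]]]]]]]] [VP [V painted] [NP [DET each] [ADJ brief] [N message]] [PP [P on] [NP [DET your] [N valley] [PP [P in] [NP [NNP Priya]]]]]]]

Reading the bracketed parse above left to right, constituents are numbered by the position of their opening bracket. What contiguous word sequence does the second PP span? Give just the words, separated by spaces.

on his strange careful message after the valley

The PP opening brackets appear, in order, over: "above every local musician on his strange careful message after the valley"; "on his strange careful message after the valley"; "after the valley"; "on your valley in Priya"; "in Priya". The second one spans "on his strange careful message after the valley".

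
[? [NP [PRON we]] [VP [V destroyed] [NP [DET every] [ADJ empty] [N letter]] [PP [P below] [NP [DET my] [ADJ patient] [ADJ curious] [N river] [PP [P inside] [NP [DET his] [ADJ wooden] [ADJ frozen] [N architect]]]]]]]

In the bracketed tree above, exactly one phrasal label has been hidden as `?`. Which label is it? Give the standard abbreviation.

The `?` node immediately contains: NP, VP. That is the internal structure of a clause, so the label is S.

S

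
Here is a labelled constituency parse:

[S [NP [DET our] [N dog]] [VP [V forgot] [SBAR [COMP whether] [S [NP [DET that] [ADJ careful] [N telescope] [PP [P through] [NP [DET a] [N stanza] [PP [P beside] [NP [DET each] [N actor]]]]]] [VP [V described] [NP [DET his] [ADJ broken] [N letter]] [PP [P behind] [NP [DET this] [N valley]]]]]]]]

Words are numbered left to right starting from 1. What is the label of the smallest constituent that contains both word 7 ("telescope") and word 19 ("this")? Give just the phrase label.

S

The smallest bracket enclosing both words is [S that careful telescope through a stanza beside each actor described his broken letter behind this valley], so the label is S.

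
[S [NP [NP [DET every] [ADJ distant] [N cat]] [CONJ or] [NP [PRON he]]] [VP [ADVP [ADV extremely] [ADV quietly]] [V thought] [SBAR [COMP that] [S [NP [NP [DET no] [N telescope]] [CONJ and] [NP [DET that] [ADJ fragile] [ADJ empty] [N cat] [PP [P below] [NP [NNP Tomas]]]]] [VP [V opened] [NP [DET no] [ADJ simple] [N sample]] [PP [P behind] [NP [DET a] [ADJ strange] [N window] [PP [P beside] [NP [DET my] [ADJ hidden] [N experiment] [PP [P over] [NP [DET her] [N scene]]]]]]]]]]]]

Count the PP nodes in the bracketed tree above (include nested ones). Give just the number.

4

Listing each PP by its span: [PP below Tomas]; [PP behind a strange window beside my hidden experiment over her scene]; [PP beside my hidden experiment over her scene]; [PP over her scene] — that makes 4.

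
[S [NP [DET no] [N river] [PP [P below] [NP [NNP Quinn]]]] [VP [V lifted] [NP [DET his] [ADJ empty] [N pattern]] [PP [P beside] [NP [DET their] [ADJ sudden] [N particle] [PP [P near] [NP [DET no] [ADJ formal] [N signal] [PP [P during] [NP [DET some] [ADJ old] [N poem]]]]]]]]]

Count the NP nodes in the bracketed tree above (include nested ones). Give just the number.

6

The NP constituents are: [NP no river below Quinn]; [NP Quinn]; [NP his empty pattern]; [NP their sudden particle near no formal signal during some old poem]; [NP no formal signal during some old poem]; [NP some old poem]. Total: 6.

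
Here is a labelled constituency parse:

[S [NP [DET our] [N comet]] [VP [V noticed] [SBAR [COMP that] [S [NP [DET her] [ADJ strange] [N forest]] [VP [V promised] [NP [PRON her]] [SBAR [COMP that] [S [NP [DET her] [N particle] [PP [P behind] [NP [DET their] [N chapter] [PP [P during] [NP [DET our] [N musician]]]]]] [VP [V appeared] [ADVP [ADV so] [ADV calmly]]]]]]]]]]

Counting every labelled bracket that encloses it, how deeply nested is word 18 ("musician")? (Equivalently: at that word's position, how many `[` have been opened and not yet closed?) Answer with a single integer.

Counting open brackets not yet closed at "musician": [S [VP [SBAR [S [VP [SBAR [S [NP [PP [NP [PP [NP [N = 13.

13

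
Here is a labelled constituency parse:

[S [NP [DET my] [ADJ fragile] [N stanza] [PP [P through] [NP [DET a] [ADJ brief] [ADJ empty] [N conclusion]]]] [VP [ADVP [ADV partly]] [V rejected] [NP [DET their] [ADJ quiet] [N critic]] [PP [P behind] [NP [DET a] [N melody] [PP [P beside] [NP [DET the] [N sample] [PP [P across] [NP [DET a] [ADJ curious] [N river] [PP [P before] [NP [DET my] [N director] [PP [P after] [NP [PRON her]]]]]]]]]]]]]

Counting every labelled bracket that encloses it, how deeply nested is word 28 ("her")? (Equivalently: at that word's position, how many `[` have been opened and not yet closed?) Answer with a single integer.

13

Path from the root down to the word: S → VP → PP → NP → PP → NP → PP → NP → PP → NP → PP → NP → PRON. That is 13 enclosing brackets.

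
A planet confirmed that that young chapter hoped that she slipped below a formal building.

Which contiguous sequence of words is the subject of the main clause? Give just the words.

a planet

"a planet" is the NP that combines with the VP headed by "confirmed" to form the main clause — the subject.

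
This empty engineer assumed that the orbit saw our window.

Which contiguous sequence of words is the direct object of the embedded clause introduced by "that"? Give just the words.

"saw" heads the VP of the embedded clause introduced by "that", and "our window" is its direct object.

our window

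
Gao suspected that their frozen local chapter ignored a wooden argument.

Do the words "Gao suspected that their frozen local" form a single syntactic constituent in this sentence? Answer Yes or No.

No

The smallest constituent containing the whole sequence is the clause [S Gao suspected that their frozen local chapter ignored a wooden argument], but the sequence is only part of it — it straddles the boundary between noun phrase "Gao" and verb phrase "suspected that their frozen local chapter ignored a wooden argument".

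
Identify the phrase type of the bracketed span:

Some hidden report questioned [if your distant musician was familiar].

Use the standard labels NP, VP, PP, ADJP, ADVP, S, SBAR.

The bracketed span "if your distant musician was familiar" is headed by "if", making it a subordinate clause (SBAR).

SBAR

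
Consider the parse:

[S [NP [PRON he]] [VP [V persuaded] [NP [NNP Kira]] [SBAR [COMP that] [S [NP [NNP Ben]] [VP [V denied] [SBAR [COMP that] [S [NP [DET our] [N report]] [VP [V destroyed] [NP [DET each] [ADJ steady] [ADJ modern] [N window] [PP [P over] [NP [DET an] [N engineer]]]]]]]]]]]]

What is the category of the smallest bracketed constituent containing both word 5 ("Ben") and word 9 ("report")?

The smallest bracket enclosing both words is [S Ben denied that our report destroyed each steady modern window over an engineer], so the label is S.

S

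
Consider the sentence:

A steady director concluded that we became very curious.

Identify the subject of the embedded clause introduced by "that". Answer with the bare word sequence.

The subject of the embedded clause introduced by "that" is the NP immediately before the verb "became": "we".

we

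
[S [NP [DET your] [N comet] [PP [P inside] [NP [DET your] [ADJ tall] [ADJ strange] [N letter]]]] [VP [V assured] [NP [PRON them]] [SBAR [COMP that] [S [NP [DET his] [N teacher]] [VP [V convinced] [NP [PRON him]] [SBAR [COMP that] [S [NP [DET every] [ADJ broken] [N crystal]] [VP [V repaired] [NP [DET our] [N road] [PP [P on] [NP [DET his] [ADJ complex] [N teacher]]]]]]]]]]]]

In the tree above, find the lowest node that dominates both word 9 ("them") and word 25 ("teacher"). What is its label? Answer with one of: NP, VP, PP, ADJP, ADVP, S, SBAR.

Word 9 lies under S → VP → NP → PRON; word 25 lies under S → VP → SBAR → S → VP → SBAR → S → VP → NP → PP → NP → N. The lowest shared node is the VP.

VP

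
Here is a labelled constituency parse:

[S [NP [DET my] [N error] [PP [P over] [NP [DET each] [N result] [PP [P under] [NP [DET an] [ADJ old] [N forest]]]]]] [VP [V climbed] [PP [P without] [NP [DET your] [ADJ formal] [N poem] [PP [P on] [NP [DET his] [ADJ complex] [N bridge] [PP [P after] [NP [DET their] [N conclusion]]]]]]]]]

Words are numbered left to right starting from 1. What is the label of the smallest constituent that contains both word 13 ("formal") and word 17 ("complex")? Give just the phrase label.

Both words fall inside [NP your formal poem on his complex bridge after their conclusion] (words 12–21), and no smaller constituent contains them both. Label: NP.

NP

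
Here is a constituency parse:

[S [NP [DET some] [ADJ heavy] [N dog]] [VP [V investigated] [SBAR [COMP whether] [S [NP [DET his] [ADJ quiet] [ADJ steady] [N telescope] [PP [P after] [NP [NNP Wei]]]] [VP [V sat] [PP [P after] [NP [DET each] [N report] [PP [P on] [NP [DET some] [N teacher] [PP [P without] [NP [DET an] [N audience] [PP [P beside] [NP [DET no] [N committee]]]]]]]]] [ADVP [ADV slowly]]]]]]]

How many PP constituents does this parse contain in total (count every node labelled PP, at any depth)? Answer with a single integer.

5

The PP constituents are: [PP after Wei]; [PP after each report on some teacher without an audience beside no committee]; [PP on some teacher without an audience beside no committee]; [PP without an audience beside no committee]; [PP beside no committee]. Total: 5.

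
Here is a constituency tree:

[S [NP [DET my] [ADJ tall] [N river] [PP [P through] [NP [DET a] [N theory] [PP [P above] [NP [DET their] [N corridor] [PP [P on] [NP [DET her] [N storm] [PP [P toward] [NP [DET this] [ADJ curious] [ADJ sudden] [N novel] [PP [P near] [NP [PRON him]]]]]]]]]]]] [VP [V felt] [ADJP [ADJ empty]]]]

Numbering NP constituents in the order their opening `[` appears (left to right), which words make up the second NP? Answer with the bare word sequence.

a theory above their corridor on her storm toward this curious sudden novel near him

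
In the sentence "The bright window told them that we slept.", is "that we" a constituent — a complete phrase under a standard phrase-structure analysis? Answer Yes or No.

The smallest constituent containing the whole sequence is the subordinate clause [SBAR that we slept], but the sequence is only part of it — it straddles the boundary between complementizer "that" and clause "we slept".

No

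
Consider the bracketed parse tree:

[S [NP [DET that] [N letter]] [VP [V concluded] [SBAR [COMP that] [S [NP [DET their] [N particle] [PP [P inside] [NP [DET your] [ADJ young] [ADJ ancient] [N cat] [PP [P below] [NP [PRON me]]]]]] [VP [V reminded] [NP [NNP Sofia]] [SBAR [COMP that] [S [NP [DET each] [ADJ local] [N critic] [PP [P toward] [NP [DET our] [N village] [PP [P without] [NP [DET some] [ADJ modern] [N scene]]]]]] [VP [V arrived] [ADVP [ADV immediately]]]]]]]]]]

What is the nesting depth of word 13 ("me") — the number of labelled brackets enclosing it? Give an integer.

The word sits inside PRON, which is inside NP, inside PP, inside NP, inside PP, inside NP, inside S, inside SBAR, inside VP, inside S — 10 brackets in all.

10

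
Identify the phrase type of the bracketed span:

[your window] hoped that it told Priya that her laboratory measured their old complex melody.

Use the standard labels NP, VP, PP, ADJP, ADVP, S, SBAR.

NP

The span is built around the noun "window" — a noun phrase (NP).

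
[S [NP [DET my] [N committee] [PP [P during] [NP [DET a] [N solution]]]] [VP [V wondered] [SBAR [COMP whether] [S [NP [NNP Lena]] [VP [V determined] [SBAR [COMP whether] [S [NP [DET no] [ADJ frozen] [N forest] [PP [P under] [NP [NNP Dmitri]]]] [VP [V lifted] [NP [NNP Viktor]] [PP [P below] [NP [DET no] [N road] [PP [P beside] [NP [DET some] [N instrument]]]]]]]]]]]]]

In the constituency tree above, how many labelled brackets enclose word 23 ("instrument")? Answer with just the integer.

13

The word sits inside N, which is inside NP, inside PP, inside NP, inside PP, inside VP, inside S, inside SBAR, inside VP, inside S, inside SBAR, inside VP, inside S — 13 brackets in all.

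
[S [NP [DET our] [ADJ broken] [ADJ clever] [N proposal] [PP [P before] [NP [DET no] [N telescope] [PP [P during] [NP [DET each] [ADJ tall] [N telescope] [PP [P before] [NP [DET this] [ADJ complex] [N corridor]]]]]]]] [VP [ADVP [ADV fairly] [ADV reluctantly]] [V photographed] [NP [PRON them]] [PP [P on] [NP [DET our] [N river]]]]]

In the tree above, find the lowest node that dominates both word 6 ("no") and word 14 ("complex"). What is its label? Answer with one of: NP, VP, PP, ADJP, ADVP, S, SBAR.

NP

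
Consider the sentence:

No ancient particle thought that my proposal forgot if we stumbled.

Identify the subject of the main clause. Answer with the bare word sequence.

no ancient particle

In the main clause the verb is "thought"; the NP preceding it, "no ancient particle", is the subject.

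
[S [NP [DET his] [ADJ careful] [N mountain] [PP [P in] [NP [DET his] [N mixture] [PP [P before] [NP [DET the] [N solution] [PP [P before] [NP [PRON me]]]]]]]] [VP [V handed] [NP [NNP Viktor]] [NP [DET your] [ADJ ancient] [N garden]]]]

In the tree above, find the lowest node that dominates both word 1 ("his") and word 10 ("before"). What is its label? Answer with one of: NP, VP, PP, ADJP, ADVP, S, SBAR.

NP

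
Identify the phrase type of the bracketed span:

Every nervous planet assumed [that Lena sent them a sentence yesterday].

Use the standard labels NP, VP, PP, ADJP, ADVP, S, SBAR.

SBAR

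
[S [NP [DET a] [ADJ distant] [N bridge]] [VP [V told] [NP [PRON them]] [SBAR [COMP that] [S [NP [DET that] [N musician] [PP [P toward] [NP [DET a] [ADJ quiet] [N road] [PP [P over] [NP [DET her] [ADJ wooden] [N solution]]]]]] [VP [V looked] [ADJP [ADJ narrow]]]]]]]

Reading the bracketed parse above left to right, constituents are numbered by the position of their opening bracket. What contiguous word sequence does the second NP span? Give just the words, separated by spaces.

them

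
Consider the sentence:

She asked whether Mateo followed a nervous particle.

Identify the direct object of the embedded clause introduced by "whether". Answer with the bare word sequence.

The verb of the embedded clause introduced by "whether" is "followed"; its direct object is the NP "a nervous particle".

a nervous particle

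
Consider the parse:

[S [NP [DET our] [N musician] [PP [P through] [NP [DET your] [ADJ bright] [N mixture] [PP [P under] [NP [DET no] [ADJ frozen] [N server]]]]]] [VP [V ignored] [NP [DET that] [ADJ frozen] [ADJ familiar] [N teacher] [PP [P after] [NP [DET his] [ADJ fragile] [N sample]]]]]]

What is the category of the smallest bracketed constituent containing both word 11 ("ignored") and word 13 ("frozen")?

VP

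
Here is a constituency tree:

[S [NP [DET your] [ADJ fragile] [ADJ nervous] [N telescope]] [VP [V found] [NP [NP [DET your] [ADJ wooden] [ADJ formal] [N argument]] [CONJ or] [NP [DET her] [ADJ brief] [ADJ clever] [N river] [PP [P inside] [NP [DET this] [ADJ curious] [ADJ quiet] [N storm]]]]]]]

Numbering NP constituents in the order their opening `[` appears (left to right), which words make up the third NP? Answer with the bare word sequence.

Opening `[NP` markers occur at word positions 1, 6, 6, 11, 16; the third of these opens the constituent [NP your wooden formal argument].

your wooden formal argument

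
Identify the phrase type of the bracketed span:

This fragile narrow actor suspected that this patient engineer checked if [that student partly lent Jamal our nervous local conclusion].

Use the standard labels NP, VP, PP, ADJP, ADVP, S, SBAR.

The bracketed span "that student partly lent Jamal our nervous local conclusion" is headed by "lent", making it a clause (S).

S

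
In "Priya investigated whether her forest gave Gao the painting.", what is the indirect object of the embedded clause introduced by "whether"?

Gao

The verb of the embedded clause introduced by "whether" is "gave"; its indirect object is the NP "Gao".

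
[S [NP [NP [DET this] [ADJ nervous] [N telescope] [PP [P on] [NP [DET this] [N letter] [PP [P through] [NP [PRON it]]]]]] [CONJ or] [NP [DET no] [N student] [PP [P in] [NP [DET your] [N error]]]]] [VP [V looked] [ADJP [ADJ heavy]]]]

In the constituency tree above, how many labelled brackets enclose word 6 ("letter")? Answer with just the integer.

6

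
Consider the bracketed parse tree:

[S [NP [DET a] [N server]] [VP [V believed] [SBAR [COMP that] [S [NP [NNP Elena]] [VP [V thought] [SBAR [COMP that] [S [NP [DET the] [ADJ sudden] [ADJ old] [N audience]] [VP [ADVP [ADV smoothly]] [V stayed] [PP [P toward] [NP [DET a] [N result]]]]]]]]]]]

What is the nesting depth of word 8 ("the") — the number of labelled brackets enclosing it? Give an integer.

Counting open brackets not yet closed at "the": [S [VP [SBAR [S [VP [SBAR [S [NP [DET = 9.

9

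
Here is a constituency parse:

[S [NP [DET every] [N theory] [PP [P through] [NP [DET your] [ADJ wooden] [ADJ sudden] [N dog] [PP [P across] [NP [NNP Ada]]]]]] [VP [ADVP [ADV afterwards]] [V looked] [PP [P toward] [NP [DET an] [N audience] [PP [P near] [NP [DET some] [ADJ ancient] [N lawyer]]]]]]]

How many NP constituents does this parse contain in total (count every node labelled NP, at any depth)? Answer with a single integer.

Scanning left to right, an opening `[NP` appears at word positions 1, 4, 9, 13, 16 — 5 in total.

5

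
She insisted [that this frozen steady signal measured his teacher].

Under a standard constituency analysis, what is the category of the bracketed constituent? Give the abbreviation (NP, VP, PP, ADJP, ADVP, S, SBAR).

SBAR

The bracketed span "that this frozen steady signal measured his teacher" is headed by "that", making it a subordinate clause (SBAR).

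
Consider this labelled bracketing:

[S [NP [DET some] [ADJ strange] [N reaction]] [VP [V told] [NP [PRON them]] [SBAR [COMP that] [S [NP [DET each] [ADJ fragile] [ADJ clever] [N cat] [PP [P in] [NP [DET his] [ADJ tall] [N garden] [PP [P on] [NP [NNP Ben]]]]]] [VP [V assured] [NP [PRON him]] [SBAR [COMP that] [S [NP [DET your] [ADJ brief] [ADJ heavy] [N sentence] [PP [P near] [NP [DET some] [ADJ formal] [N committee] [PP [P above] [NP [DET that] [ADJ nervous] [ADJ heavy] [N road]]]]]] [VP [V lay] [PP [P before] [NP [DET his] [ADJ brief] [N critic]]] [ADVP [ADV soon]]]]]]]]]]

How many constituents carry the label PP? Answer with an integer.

Scanning left to right, an opening `[PP` appears at word positions 11, 15, 24, 28, 34 — 5 in total.

5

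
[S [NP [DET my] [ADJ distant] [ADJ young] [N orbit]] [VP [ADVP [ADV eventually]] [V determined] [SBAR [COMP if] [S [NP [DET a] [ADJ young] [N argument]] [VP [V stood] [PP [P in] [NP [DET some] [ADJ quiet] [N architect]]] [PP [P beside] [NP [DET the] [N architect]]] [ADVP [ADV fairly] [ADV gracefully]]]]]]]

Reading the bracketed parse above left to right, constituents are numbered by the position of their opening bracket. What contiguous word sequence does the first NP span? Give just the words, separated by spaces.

my distant young orbit

The NP opening brackets appear, in order, over: "my distant young orbit"; "a young argument"; "some quiet architect"; "the architect". The first one spans "my distant young orbit".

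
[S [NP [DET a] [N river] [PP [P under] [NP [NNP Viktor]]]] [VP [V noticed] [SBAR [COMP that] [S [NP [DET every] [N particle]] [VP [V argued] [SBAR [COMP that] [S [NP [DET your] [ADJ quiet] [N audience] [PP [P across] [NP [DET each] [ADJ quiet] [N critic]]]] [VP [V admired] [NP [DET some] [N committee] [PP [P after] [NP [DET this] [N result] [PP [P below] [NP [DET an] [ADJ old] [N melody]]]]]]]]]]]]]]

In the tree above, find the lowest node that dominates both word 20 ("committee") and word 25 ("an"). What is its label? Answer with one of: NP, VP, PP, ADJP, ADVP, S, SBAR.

The smallest bracket enclosing both words is [NP some committee after this result below an old melody], so the label is NP.

NP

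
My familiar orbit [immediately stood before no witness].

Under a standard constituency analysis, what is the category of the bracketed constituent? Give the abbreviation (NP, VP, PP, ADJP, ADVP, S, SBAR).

The bracketed span "immediately stood before no witness" is headed by "stood", making it a verb phrase (VP).

VP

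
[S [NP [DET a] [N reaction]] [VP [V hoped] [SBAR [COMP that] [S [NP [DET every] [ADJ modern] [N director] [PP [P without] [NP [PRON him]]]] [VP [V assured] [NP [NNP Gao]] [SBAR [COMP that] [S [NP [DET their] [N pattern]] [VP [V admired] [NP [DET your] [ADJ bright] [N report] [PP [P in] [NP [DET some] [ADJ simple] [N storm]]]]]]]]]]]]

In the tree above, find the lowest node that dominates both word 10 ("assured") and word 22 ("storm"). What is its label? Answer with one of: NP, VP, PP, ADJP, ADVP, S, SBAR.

VP

Both words fall inside [VP assured Gao that their pattern admired your bright report in some simple storm] (words 10–22), and no smaller constituent contains them both. Label: VP.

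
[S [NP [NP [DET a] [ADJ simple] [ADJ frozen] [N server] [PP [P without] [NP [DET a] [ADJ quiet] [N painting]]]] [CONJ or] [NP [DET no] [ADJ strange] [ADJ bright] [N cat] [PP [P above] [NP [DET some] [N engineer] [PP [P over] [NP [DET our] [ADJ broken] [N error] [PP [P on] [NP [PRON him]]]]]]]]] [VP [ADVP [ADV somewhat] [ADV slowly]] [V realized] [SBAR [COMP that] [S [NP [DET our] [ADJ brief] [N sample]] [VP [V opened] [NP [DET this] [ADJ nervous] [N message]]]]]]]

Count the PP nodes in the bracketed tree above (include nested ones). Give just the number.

Scanning left to right, an opening `[PP` appears at word positions 5, 14, 17, 21 — 4 in total.

4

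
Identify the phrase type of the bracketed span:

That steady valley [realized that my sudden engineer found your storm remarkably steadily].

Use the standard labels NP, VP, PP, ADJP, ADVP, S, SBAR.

VP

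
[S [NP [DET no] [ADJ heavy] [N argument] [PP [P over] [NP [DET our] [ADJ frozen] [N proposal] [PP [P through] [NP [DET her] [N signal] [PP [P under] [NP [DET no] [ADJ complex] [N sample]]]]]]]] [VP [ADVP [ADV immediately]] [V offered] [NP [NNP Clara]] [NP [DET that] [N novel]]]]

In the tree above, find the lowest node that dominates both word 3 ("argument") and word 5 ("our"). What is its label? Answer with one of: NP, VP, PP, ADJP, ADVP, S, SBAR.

NP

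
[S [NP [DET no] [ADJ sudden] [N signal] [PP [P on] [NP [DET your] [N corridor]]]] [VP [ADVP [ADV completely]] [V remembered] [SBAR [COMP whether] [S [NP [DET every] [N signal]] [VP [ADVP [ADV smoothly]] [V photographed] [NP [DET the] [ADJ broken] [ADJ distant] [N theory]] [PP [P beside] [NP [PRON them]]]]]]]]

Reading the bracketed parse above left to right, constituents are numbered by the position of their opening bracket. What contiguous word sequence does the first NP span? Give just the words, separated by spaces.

no sudden signal on your corridor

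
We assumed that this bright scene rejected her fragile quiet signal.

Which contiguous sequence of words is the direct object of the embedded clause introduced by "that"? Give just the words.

her fragile quiet signal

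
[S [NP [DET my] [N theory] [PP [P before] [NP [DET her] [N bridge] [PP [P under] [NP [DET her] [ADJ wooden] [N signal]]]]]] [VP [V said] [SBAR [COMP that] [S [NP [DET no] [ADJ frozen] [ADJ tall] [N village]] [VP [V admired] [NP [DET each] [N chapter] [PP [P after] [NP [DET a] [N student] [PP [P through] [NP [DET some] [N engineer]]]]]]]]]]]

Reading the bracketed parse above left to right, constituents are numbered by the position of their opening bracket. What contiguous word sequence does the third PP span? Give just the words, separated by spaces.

Opening `[PP` markers occur at word positions 3, 6, 19, 22; the third of these opens the constituent [PP after a student through some engineer].

after a student through some engineer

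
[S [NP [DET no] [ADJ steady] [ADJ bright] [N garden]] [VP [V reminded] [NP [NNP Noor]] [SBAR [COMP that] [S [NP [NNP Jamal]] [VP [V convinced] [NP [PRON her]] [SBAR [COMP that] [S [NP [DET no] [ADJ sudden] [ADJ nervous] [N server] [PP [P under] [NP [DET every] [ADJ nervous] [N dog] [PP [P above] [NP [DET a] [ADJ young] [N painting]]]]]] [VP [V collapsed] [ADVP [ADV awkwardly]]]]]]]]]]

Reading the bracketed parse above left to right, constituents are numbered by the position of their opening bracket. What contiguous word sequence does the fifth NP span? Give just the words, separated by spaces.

no sudden nervous server under every nervous dog above a young painting

In left-to-right order the NP constituents are "no steady bright garden"; "Noor"; "Jamal"; "her"; "no sudden nervous server under every nervous dog above a young painting"; "every nervous dog above a young painting"; "a young painting". Number 5 is "no sudden nervous server under every nervous dog above a young painting".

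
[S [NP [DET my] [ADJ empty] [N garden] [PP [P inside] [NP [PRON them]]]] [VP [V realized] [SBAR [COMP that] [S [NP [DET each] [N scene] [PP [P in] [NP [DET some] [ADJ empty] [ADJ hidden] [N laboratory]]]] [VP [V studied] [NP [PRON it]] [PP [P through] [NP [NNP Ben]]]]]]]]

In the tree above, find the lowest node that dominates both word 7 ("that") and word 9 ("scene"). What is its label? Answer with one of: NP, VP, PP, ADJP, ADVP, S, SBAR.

The smallest bracket enclosing both words is [SBAR that each scene in some empty hidden laboratory studied it through Ben], so the label is SBAR.

SBAR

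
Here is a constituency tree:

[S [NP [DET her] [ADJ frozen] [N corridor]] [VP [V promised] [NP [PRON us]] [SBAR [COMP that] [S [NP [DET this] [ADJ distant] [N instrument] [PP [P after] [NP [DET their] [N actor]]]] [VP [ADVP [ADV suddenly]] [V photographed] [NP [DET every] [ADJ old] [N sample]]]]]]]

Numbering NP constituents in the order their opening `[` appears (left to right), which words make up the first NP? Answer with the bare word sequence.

Opening `[NP` markers occur at word positions 1, 5, 7, 11, 15; the first of these opens the constituent [NP her frozen corridor].

her frozen corridor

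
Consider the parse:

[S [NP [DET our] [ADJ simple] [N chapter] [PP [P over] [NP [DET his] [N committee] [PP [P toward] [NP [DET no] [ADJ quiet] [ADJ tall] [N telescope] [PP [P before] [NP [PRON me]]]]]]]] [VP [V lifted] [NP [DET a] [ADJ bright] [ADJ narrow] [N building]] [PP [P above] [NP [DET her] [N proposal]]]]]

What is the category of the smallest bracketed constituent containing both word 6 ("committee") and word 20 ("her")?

Word 6 lies under S → NP → PP → NP → N; word 20 lies under S → VP → PP → NP → DET. The lowest shared node is the S.

S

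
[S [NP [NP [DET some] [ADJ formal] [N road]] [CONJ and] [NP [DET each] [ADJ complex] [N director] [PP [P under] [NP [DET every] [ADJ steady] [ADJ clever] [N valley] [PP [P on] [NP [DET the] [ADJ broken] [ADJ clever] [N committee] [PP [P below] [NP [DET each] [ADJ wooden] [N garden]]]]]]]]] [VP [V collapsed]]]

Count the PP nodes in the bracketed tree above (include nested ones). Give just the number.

The PP constituents are: [PP under every steady clever valley on the broken clever committee below each wooden garden]; [PP on the broken clever committee below each wooden garden]; [PP below each wooden garden]. Total: 3.

3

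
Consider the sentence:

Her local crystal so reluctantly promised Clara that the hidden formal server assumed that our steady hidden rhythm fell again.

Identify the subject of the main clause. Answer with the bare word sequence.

In the main clause the verb is "promised"; the NP preceding it, "her local crystal", is the subject.

her local crystal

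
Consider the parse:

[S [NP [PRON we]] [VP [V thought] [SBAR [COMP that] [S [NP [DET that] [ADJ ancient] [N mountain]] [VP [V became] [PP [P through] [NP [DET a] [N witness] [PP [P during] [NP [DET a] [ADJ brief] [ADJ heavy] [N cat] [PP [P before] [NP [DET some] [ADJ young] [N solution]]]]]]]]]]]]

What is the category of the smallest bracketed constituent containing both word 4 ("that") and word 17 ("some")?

S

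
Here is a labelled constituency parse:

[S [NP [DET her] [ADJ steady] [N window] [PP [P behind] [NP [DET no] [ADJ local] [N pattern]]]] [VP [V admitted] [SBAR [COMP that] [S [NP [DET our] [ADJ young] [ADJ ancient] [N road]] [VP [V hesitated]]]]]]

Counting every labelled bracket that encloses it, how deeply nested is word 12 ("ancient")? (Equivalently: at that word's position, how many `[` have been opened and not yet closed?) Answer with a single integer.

6

Path from the root down to the word: S → VP → SBAR → S → NP → ADJ. That is 6 enclosing brackets.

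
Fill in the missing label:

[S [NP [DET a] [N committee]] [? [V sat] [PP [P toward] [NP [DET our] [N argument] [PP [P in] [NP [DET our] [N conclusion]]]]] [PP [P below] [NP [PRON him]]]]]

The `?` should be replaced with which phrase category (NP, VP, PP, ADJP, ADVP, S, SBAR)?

A constituent whose immediate children are V 'sat', PP, PP is a verb phrase: VP.

VP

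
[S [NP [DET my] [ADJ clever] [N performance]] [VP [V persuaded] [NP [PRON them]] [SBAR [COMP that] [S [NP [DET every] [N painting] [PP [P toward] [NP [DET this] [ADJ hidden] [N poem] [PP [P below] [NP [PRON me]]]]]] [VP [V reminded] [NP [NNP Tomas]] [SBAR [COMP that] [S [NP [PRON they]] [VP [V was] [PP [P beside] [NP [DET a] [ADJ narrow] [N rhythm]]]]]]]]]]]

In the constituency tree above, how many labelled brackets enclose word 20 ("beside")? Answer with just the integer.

10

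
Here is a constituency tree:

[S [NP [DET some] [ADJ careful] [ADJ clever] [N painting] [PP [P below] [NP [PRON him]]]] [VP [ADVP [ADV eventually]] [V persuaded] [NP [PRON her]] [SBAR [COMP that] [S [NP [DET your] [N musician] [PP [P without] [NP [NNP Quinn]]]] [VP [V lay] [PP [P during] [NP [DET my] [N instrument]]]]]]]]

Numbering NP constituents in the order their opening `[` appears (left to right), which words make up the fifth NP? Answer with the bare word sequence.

Quinn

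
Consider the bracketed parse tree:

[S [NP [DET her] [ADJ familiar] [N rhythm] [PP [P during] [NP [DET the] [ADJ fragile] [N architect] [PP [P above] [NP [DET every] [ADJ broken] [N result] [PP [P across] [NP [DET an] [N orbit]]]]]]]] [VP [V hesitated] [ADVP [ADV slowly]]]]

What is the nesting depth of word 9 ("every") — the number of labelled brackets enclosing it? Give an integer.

7

Counting open brackets not yet closed at "every": [S [NP [PP [NP [PP [NP [DET = 7.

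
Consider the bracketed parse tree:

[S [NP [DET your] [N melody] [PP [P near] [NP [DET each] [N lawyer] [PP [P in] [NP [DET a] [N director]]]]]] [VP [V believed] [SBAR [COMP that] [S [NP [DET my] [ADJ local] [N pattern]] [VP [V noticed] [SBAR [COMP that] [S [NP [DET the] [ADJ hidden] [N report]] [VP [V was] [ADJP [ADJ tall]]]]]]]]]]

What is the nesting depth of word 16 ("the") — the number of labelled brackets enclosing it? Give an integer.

9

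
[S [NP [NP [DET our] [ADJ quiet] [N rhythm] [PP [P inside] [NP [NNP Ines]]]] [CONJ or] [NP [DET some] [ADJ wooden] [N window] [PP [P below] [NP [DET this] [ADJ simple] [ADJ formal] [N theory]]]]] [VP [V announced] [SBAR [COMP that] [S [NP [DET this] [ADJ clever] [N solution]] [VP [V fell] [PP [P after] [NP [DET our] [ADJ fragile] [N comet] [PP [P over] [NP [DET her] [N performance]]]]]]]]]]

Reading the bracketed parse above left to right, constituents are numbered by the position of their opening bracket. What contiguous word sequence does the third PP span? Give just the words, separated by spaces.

after our fragile comet over her performance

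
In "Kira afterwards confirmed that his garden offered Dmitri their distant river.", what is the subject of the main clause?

"Kira" is the NP that combines with the VP headed by "confirmed" to form the main clause — the subject.

Kira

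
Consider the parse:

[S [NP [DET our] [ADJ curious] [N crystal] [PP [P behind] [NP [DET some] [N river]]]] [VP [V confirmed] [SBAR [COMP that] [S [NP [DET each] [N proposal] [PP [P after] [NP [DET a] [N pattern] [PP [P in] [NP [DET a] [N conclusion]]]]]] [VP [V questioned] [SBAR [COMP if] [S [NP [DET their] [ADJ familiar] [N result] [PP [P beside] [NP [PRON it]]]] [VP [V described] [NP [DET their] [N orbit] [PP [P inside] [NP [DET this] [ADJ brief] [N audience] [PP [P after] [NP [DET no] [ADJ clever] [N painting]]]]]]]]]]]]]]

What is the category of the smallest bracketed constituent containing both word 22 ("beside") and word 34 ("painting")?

S

Word 22 lies under S → VP → SBAR → S → VP → SBAR → S → NP → PP → P; word 34 lies under S → VP → SBAR → S → VP → SBAR → S → VP → NP → PP → NP → PP → NP → N. The lowest shared node is the S.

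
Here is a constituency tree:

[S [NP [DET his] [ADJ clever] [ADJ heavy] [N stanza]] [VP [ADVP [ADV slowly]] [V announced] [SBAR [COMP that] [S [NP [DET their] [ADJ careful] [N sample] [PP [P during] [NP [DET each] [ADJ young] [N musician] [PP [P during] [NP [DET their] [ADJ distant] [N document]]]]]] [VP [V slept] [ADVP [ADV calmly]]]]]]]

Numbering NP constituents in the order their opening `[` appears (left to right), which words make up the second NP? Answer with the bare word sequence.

Opening `[NP` markers occur at word positions 1, 8, 12, 16; the second of these opens the constituent [NP their careful sample during each young musician during their distant document].

their careful sample during each young musician during their distant document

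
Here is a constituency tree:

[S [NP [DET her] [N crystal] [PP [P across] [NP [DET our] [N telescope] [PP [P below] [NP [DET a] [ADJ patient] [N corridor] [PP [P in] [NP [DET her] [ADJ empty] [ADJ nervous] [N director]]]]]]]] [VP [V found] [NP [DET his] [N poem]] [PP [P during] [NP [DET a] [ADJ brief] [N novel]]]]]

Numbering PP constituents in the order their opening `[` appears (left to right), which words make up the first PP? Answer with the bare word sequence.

In left-to-right order the PP constituents are "across our telescope below a patient corridor in her empty nervous director"; "below a patient corridor in her empty nervous director"; "in her empty nervous director"; "during a brief novel". Number 1 is "across our telescope below a patient corridor in her empty nervous director".

across our telescope below a patient corridor in her empty nervous director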